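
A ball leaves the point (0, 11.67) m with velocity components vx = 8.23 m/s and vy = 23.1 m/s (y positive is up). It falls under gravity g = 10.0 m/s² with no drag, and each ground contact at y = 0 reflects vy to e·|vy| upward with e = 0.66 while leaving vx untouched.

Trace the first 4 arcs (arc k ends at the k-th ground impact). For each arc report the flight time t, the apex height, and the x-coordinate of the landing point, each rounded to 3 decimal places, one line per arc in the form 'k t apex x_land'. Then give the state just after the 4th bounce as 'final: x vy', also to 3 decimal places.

Arc 1: start y=11.670, vy=23.100 → t=5.079, apex=38.351, x_land=41.804, impact vy=-27.695
  bounce: vy ← 0.66·27.695 = 18.279
Arc 2: start y=0.000, vy=18.279 → t=3.656, apex=16.705, x_land=71.891, impact vy=-18.279
  bounce: vy ← 0.66·18.279 = 12.064
Arc 3: start y=0.000, vy=12.064 → t=2.413, apex=7.277, x_land=91.748, impact vy=-12.064
  bounce: vy ← 0.66·12.064 = 7.962
Arc 4: start y=0.000, vy=7.962 → t=1.592, apex=3.170, x_land=104.854, impact vy=-7.962
  bounce: vy ← 0.66·7.962 = 5.255

1 5.079 38.351 41.804
2 3.656 16.705 71.891
3 2.413 7.277 91.748
4 1.592 3.170 104.854
final: 104.854 5.255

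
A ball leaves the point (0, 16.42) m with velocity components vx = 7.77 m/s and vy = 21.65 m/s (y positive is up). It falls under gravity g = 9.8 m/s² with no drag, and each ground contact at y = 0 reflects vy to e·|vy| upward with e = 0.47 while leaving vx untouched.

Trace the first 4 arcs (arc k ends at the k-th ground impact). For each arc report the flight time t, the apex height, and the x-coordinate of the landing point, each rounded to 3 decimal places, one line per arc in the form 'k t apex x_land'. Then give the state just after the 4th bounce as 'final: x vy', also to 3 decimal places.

Arc 1: start y=16.420, vy=21.650 → t=5.078, apex=40.334, x_land=39.458, impact vy=-28.117
  bounce: vy ← 0.47·28.117 = 13.215
Arc 2: start y=0.000, vy=13.215 → t=2.697, apex=8.910, x_land=60.413, impact vy=-13.215
  bounce: vy ← 0.47·13.215 = 6.211
Arc 3: start y=0.000, vy=6.211 → t=1.268, apex=1.968, x_land=70.262, impact vy=-6.211
  bounce: vy ← 0.47·6.211 = 2.919
Arc 4: start y=0.000, vy=2.919 → t=0.596, apex=0.435, x_land=74.891, impact vy=-2.919
  bounce: vy ← 0.47·2.919 = 1.372

1 5.078 40.334 39.458
2 2.697 8.910 60.413
3 1.268 1.968 70.262
4 0.596 0.435 74.891
final: 74.891 1.372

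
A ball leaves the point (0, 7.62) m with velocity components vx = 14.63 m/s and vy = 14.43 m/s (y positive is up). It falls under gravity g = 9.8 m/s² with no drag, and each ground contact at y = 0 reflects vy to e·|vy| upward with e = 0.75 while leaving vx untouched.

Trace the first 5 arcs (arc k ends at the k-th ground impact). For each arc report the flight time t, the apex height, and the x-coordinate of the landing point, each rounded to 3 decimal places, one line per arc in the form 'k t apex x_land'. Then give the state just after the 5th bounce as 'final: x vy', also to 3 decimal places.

Arc 1: start y=7.620, vy=14.430 → t=3.402, apex=18.244, x_land=49.771, impact vy=-18.910
  bounce: vy ← 0.75·18.910 = 14.182
Arc 2: start y=0.000, vy=14.182 → t=2.894, apex=10.262, x_land=92.116, impact vy=-14.182
  bounce: vy ← 0.75·14.182 = 10.637
Arc 3: start y=0.000, vy=10.637 → t=2.171, apex=5.772, x_land=123.874, impact vy=-10.637
  bounce: vy ← 0.75·10.637 = 7.978
Arc 4: start y=0.000, vy=7.978 → t=1.628, apex=3.247, x_land=147.692, impact vy=-7.978
  bounce: vy ← 0.75·7.978 = 5.983
Arc 5: start y=0.000, vy=5.983 → t=1.221, apex=1.826, x_land=165.556, impact vy=-5.983
  bounce: vy ← 0.75·5.983 = 4.487

1 3.402 18.244 49.771
2 2.894 10.262 92.116
3 2.171 5.772 123.874
4 1.628 3.247 147.692
5 1.221 1.826 165.556
final: 165.556 4.487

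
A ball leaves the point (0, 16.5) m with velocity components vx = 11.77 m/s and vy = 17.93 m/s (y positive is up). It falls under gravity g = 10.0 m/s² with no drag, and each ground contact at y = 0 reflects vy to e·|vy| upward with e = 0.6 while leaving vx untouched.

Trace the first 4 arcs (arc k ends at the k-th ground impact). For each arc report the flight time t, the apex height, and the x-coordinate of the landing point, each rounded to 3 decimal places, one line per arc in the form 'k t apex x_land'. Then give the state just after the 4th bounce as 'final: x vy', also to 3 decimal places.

Arc 1: start y=16.500, vy=17.930 → t=4.345, apex=32.574, x_land=51.146, impact vy=-25.524
  bounce: vy ← 0.6·25.524 = 15.315
Arc 2: start y=0.000, vy=15.315 → t=3.063, apex=11.727, x_land=87.196, impact vy=-15.315
  bounce: vy ← 0.6·15.315 = 9.189
Arc 3: start y=0.000, vy=9.189 → t=1.838, apex=4.222, x_land=108.826, impact vy=-9.189
  bounce: vy ← 0.6·9.189 = 5.513
Arc 4: start y=0.000, vy=5.513 → t=1.103, apex=1.520, x_land=121.804, impact vy=-5.513
  bounce: vy ← 0.6·5.513 = 3.308

1 4.345 32.574 51.146
2 3.063 11.727 87.196
3 1.838 4.222 108.826
4 1.103 1.520 121.804
final: 121.804 3.308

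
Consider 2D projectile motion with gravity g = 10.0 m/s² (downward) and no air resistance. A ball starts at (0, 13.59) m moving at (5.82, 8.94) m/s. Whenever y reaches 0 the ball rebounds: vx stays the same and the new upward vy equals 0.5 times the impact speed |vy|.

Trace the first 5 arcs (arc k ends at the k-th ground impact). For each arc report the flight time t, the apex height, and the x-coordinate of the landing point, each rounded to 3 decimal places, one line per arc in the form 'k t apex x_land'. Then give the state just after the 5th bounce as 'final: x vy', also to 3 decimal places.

Arc 1: start y=13.590, vy=8.940 → t=2.769, apex=17.586, x_land=16.118, impact vy=-18.754
  bounce: vy ← 0.5·18.754 = 9.377
Arc 2: start y=0.000, vy=9.377 → t=1.875, apex=4.397, x_land=27.033, impact vy=-9.377
  bounce: vy ← 0.5·9.377 = 4.689
Arc 3: start y=0.000, vy=4.689 → t=0.938, apex=1.099, x_land=32.491, impact vy=-4.689
  bounce: vy ← 0.5·4.689 = 2.344
Arc 4: start y=0.000, vy=2.344 → t=0.469, apex=0.275, x_land=35.219, impact vy=-2.344
  bounce: vy ← 0.5·2.344 = 1.172
Arc 5: start y=0.000, vy=1.172 → t=0.234, apex=0.069, x_land=36.584, impact vy=-1.172
  bounce: vy ← 0.5·1.172 = 0.586

1 2.769 17.586 16.118
2 1.875 4.397 27.033
3 0.938 1.099 32.491
4 0.469 0.275 35.219
5 0.234 0.069 36.584
final: 36.584 0.586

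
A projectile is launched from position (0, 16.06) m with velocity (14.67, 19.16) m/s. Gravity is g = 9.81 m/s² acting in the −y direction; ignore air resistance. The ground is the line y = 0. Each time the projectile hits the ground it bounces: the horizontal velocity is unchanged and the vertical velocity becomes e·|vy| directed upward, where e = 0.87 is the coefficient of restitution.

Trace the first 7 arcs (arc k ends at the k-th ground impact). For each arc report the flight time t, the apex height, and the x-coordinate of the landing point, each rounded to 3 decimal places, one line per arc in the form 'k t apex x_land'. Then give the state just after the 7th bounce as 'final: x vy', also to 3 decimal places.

Arc 1: start y=16.060, vy=19.160 → t=4.616, apex=34.771, x_land=67.711, impact vy=-26.119
  bounce: vy ← 0.87·26.119 = 22.724
Arc 2: start y=0.000, vy=22.724 → t=4.633, apex=26.318, x_land=135.673, impact vy=-22.724
  bounce: vy ← 0.87·22.724 = 19.769
Arc 3: start y=0.000, vy=19.769 → t=4.030, apex=19.920, x_land=194.800, impact vy=-19.769
  bounce: vy ← 0.87·19.769 = 17.199
Arc 4: start y=0.000, vy=17.199 → t=3.507, apex=15.078, x_land=246.241, impact vy=-17.199
  bounce: vy ← 0.87·17.199 = 14.964
Arc 5: start y=0.000, vy=14.964 → t=3.051, apex=11.412, x_land=290.994, impact vy=-14.964
  bounce: vy ← 0.87·14.964 = 13.018
Arc 6: start y=0.000, vy=13.018 → t=2.654, apex=8.638, x_land=329.929, impact vy=-13.018
  bounce: vy ← 0.87·13.018 = 11.326
Arc 7: start y=0.000, vy=11.326 → t=2.309, apex=6.538, x_land=363.803, impact vy=-11.326
  bounce: vy ← 0.87·11.326 = 9.854

1 4.616 34.771 67.711
2 4.633 26.318 135.673
3 4.030 19.920 194.800
4 3.507 15.078 246.241
5 3.051 11.412 290.994
6 2.654 8.638 329.929
7 2.309 6.538 363.803
final: 363.803 9.854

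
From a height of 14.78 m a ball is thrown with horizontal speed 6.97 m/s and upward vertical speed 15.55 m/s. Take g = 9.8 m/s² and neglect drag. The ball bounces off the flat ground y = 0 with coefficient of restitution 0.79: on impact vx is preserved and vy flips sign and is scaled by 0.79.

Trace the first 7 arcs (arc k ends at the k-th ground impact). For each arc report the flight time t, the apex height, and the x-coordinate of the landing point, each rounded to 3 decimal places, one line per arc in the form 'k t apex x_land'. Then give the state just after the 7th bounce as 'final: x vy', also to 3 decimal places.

Arc 1: start y=14.780, vy=15.550 → t=3.939, apex=27.117, x_land=27.456, impact vy=-23.054
  bounce: vy ← 0.79·23.054 = 18.213
Arc 2: start y=0.000, vy=18.213 → t=3.717, apex=16.924, x_land=53.363, impact vy=-18.213
  bounce: vy ← 0.79·18.213 = 14.388
Arc 3: start y=0.000, vy=14.388 → t=2.936, apex=10.562, x_land=73.829, impact vy=-14.388
  bounce: vy ← 0.79·14.388 = 11.367
Arc 4: start y=0.000, vy=11.367 → t=2.320, apex=6.592, x_land=89.997, impact vy=-11.367
  bounce: vy ← 0.79·11.367 = 8.980
Arc 5: start y=0.000, vy=8.980 → t=1.833, apex=4.114, x_land=102.770, impact vy=-8.980
  bounce: vy ← 0.79·8.980 = 7.094
Arc 6: start y=0.000, vy=7.094 → t=1.448, apex=2.567, x_land=112.861, impact vy=-7.094
  bounce: vy ← 0.79·7.094 = 5.604
Arc 7: start y=0.000, vy=5.604 → t=1.144, apex=1.602, x_land=120.833, impact vy=-5.604
  bounce: vy ← 0.79·5.604 = 4.427

1 3.939 27.117 27.456
2 3.717 16.924 53.363
3 2.936 10.562 73.829
4 2.320 6.592 89.997
5 1.833 4.114 102.770
6 1.448 2.567 112.861
7 1.144 1.602 120.833
final: 120.833 4.427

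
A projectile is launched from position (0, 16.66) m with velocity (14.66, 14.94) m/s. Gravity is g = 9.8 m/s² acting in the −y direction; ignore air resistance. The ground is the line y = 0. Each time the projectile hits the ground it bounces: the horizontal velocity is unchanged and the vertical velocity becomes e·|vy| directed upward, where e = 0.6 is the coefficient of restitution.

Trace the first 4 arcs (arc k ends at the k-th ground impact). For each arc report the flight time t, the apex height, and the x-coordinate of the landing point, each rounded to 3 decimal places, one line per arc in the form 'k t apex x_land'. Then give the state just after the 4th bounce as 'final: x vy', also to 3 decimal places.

1 3.917 28.048 57.423
2 2.871 10.097 99.512
3 1.723 3.635 124.765
4 1.034 1.309 139.917
final: 139.917 3.039

Arc 1: start y=16.660, vy=14.940 → t=3.917, apex=28.048, x_land=57.423, impact vy=-23.447
  bounce: vy ← 0.6·23.447 = 14.068
Arc 2: start y=0.000, vy=14.068 → t=2.871, apex=10.097, x_land=99.512, impact vy=-14.068
  bounce: vy ← 0.6·14.068 = 8.441
Arc 3: start y=0.000, vy=8.441 → t=1.723, apex=3.635, x_land=124.765, impact vy=-8.441
  bounce: vy ← 0.6·8.441 = 5.064
Arc 4: start y=0.000, vy=5.064 → t=1.034, apex=1.309, x_land=139.917, impact vy=-5.064
  bounce: vy ← 0.6·5.064 = 3.039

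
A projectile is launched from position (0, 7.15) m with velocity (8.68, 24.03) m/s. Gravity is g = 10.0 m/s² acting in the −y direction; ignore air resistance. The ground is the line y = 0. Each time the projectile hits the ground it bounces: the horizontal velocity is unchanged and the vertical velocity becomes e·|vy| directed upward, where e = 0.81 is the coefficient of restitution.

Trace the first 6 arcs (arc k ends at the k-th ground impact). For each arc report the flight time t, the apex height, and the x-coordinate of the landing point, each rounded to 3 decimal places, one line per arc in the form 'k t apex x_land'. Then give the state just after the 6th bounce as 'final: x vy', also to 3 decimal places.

1 5.087 36.022 44.156
2 4.348 23.634 81.899
3 3.522 15.506 112.470
4 2.853 10.174 137.234
5 2.311 6.675 157.292
6 1.872 4.379 173.539
final: 173.539 7.581

Arc 1: start y=7.150, vy=24.030 → t=5.087, apex=36.022, x_land=44.156, impact vy=-26.841
  bounce: vy ← 0.81·26.841 = 21.741
Arc 2: start y=0.000, vy=21.741 → t=4.348, apex=23.634, x_land=81.899, impact vy=-21.741
  bounce: vy ← 0.81·21.741 = 17.610
Arc 3: start y=0.000, vy=17.610 → t=3.522, apex=15.506, x_land=112.470, impact vy=-17.610
  bounce: vy ← 0.81·17.610 = 14.264
Arc 4: start y=0.000, vy=14.264 → t=2.853, apex=10.174, x_land=137.234, impact vy=-14.264
  bounce: vy ← 0.81·14.264 = 11.554
Arc 5: start y=0.000, vy=11.554 → t=2.311, apex=6.675, x_land=157.292, impact vy=-11.554
  bounce: vy ← 0.81·11.554 = 9.359
Arc 6: start y=0.000, vy=9.359 → t=1.872, apex=4.379, x_land=173.539, impact vy=-9.359
  bounce: vy ← 0.81·9.359 = 7.581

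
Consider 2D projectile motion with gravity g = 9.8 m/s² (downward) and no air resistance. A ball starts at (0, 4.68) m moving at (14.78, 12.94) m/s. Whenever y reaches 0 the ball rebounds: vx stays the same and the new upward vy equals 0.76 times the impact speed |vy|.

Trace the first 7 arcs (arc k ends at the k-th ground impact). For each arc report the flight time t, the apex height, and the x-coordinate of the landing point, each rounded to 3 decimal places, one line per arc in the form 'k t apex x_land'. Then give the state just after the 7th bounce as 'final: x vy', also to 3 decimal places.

Arc 1: start y=4.680, vy=12.940 → t=2.963, apex=13.223, x_land=43.795, impact vy=-16.099
  bounce: vy ← 0.76·16.099 = 12.235
Arc 2: start y=0.000, vy=12.235 → t=2.497, apex=7.638, x_land=80.700, impact vy=-12.235
  bounce: vy ← 0.76·12.235 = 9.299
Arc 3: start y=0.000, vy=9.299 → t=1.898, apex=4.411, x_land=108.748, impact vy=-9.299
  bounce: vy ← 0.76·9.299 = 7.067
Arc 4: start y=0.000, vy=7.067 → t=1.442, apex=2.548, x_land=130.064, impact vy=-7.067
  bounce: vy ← 0.76·7.067 = 5.371
Arc 5: start y=0.000, vy=5.371 → t=1.096, apex=1.472, x_land=146.265, impact vy=-5.371
  bounce: vy ← 0.76·5.371 = 4.082
Arc 6: start y=0.000, vy=4.082 → t=0.833, apex=0.850, x_land=158.577, impact vy=-4.082
  bounce: vy ← 0.76·4.082 = 3.102
Arc 7: start y=0.000, vy=3.102 → t=0.633, apex=0.491, x_land=167.935, impact vy=-3.102
  bounce: vy ← 0.76·3.102 = 2.358

1 2.963 13.223 43.795
2 2.497 7.638 80.700
3 1.898 4.411 108.748
4 1.442 2.548 130.064
5 1.096 1.472 146.265
6 0.833 0.850 158.577
7 0.633 0.491 167.935
final: 167.935 2.358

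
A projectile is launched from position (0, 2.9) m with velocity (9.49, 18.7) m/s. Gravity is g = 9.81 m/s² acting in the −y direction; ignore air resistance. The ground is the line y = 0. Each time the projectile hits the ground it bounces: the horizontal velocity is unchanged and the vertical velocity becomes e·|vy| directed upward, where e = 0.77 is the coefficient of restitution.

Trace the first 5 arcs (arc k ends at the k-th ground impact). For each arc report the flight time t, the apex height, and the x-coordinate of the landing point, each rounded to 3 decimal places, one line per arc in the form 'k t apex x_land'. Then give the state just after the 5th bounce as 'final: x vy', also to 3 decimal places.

1 3.962 20.723 37.596
2 3.165 12.287 67.636
3 2.437 7.285 90.767
4 1.877 4.319 108.577
5 1.445 2.561 122.291
final: 122.291 5.458

Arc 1: start y=2.900, vy=18.700 → t=3.962, apex=20.723, x_land=37.596, impact vy=-20.164
  bounce: vy ← 0.77·20.164 = 15.526
Arc 2: start y=0.000, vy=15.526 → t=3.165, apex=12.287, x_land=67.636, impact vy=-15.526
  bounce: vy ← 0.77·15.526 = 11.955
Arc 3: start y=0.000, vy=11.955 → t=2.437, apex=7.285, x_land=90.767, impact vy=-11.955
  bounce: vy ← 0.77·11.955 = 9.206
Arc 4: start y=0.000, vy=9.206 → t=1.877, apex=4.319, x_land=108.577, impact vy=-9.206
  bounce: vy ← 0.77·9.206 = 7.088
Arc 5: start y=0.000, vy=7.088 → t=1.445, apex=2.561, x_land=122.291, impact vy=-7.088
  bounce: vy ← 0.77·7.088 = 5.458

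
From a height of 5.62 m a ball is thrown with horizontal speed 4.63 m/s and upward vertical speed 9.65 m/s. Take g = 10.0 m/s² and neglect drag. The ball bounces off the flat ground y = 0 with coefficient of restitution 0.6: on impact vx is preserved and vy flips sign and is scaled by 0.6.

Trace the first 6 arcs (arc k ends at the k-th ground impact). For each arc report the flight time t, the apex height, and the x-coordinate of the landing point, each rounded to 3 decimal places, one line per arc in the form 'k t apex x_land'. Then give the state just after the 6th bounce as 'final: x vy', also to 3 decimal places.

1 2.399 10.276 11.106
2 1.720 3.699 19.071
3 1.032 1.332 23.850
4 0.619 0.479 26.717
5 0.372 0.173 28.438
6 0.223 0.062 29.470
final: 29.470 0.669

Arc 1: start y=5.620, vy=9.650 → t=2.399, apex=10.276, x_land=11.106, impact vy=-14.336
  bounce: vy ← 0.6·14.336 = 8.602
Arc 2: start y=0.000, vy=8.602 → t=1.720, apex=3.699, x_land=19.071, impact vy=-8.602
  bounce: vy ← 0.6·8.602 = 5.161
Arc 3: start y=0.000, vy=5.161 → t=1.032, apex=1.332, x_land=23.850, impact vy=-5.161
  bounce: vy ← 0.6·5.161 = 3.097
Arc 4: start y=0.000, vy=3.097 → t=0.619, apex=0.479, x_land=26.717, impact vy=-3.097
  bounce: vy ← 0.6·3.097 = 1.858
Arc 5: start y=0.000, vy=1.858 → t=0.372, apex=0.173, x_land=28.438, impact vy=-1.858
  bounce: vy ← 0.6·1.858 = 1.115
Arc 6: start y=0.000, vy=1.115 → t=0.223, apex=0.062, x_land=29.470, impact vy=-1.115
  bounce: vy ← 0.6·1.115 = 0.669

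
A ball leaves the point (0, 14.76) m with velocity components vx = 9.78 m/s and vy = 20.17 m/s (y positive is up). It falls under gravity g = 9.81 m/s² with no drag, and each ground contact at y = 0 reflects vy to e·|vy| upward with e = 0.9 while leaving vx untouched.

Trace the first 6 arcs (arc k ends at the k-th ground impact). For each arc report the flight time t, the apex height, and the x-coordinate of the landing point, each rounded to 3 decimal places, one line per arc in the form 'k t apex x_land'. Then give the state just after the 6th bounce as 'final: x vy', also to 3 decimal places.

1 4.746 35.495 46.417
2 4.842 28.751 93.774
3 4.358 23.289 136.394
4 3.922 18.864 174.753
5 3.530 15.280 209.276
6 3.177 12.376 240.346
final: 240.346 14.025

Arc 1: start y=14.760, vy=20.170 → t=4.746, apex=35.495, x_land=46.417, impact vy=-26.390
  bounce: vy ← 0.9·26.390 = 23.751
Arc 2: start y=0.000, vy=23.751 → t=4.842, apex=28.751, x_land=93.774, impact vy=-23.751
  bounce: vy ← 0.9·23.751 = 21.376
Arc 3: start y=0.000, vy=21.376 → t=4.358, apex=23.289, x_land=136.394, impact vy=-21.376
  bounce: vy ← 0.9·21.376 = 19.238
Arc 4: start y=0.000, vy=19.238 → t=3.922, apex=18.864, x_land=174.753, impact vy=-19.238
  bounce: vy ← 0.9·19.238 = 17.314
Arc 5: start y=0.000, vy=17.314 → t=3.530, apex=15.280, x_land=209.276, impact vy=-17.314
  bounce: vy ← 0.9·17.314 = 15.583
Arc 6: start y=0.000, vy=15.583 → t=3.177, apex=12.376, x_land=240.346, impact vy=-15.583
  bounce: vy ← 0.9·15.583 = 14.025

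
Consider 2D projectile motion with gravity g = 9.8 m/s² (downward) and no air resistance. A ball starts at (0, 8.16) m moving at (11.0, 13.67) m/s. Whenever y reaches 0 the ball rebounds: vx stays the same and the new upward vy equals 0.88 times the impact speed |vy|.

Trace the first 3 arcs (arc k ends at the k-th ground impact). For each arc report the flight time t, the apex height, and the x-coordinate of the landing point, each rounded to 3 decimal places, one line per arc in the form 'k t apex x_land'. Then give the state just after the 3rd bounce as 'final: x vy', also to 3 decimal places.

1 3.295 17.694 36.247
2 3.344 13.702 73.036
3 2.943 10.611 105.411
final: 105.411 12.691

Arc 1: start y=8.160, vy=13.670 → t=3.295, apex=17.694, x_land=36.247, impact vy=-18.623
  bounce: vy ← 0.88·18.623 = 16.388
Arc 2: start y=0.000, vy=16.388 → t=3.344, apex=13.702, x_land=73.036, impact vy=-16.388
  bounce: vy ← 0.88·16.388 = 14.421
Arc 3: start y=0.000, vy=14.421 → t=2.943, apex=10.611, x_land=105.411, impact vy=-14.421
  bounce: vy ← 0.88·14.421 = 12.691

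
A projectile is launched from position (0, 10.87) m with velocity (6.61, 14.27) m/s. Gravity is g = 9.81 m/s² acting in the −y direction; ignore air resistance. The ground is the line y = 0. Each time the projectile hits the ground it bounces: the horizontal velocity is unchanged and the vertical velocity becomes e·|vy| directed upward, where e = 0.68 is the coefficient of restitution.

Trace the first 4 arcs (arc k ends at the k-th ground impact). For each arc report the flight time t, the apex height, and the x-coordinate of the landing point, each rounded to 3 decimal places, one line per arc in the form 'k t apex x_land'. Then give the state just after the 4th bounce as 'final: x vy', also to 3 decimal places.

Arc 1: start y=10.870, vy=14.270 → t=3.536, apex=21.249, x_land=23.373, impact vy=-20.418
  bounce: vy ← 0.68·20.418 = 13.884
Arc 2: start y=0.000, vy=13.884 → t=2.831, apex=9.825, x_land=42.084, impact vy=-13.884
  bounce: vy ← 0.68·13.884 = 9.441
Arc 3: start y=0.000, vy=9.441 → t=1.925, apex=4.543, x_land=54.807, impact vy=-9.441
  bounce: vy ← 0.68·9.441 = 6.420
Arc 4: start y=0.000, vy=6.420 → t=1.309, apex=2.101, x_land=63.459, impact vy=-6.420
  bounce: vy ← 0.68·6.420 = 4.366

1 3.536 21.249 23.373
2 2.831 9.825 42.084
3 1.925 4.543 54.807
4 1.309 2.101 63.459
final: 63.459 4.366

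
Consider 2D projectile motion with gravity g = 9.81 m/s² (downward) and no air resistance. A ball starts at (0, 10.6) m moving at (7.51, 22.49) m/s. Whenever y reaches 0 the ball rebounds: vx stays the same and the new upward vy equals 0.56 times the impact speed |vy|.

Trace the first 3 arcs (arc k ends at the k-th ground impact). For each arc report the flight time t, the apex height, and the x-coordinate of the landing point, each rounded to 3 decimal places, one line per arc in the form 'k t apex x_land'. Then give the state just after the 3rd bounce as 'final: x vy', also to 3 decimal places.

1 5.016 36.380 37.670
2 3.050 11.409 60.577
3 1.708 3.578 73.405
final: 73.405 4.692

Arc 1: start y=10.600, vy=22.490 → t=5.016, apex=36.380, x_land=37.670, impact vy=-26.717
  bounce: vy ← 0.56·26.717 = 14.961
Arc 2: start y=0.000, vy=14.961 → t=3.050, apex=11.409, x_land=60.577, impact vy=-14.961
  bounce: vy ← 0.56·14.961 = 8.378
Arc 3: start y=0.000, vy=8.378 → t=1.708, apex=3.578, x_land=73.405, impact vy=-8.378
  bounce: vy ← 0.56·8.378 = 4.692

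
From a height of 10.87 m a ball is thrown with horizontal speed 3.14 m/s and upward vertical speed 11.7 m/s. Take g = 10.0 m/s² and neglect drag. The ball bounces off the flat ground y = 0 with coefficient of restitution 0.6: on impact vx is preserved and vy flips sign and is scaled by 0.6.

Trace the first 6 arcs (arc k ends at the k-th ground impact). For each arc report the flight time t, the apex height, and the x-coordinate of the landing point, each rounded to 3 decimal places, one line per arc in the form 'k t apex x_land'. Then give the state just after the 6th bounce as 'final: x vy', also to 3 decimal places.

1 3.052 17.714 9.584
2 2.259 6.377 16.676
3 1.355 2.296 20.932
4 0.813 0.826 23.485
5 0.488 0.298 25.017
6 0.293 0.107 25.936
final: 25.936 0.878

Arc 1: start y=10.870, vy=11.700 → t=3.052, apex=17.714, x_land=9.584, impact vy=-18.823
  bounce: vy ← 0.6·18.823 = 11.294
Arc 2: start y=0.000, vy=11.294 → t=2.259, apex=6.377, x_land=16.676, impact vy=-11.294
  bounce: vy ← 0.6·11.294 = 6.776
Arc 3: start y=0.000, vy=6.776 → t=1.355, apex=2.296, x_land=20.932, impact vy=-6.776
  bounce: vy ← 0.6·6.776 = 4.066
Arc 4: start y=0.000, vy=4.066 → t=0.813, apex=0.826, x_land=23.485, impact vy=-4.066
  bounce: vy ← 0.6·4.066 = 2.439
Arc 5: start y=0.000, vy=2.439 → t=0.488, apex=0.298, x_land=25.017, impact vy=-2.439
  bounce: vy ← 0.6·2.439 = 1.464
Arc 6: start y=0.000, vy=1.464 → t=0.293, apex=0.107, x_land=25.936, impact vy=-1.464
  bounce: vy ← 0.6·1.464 = 0.878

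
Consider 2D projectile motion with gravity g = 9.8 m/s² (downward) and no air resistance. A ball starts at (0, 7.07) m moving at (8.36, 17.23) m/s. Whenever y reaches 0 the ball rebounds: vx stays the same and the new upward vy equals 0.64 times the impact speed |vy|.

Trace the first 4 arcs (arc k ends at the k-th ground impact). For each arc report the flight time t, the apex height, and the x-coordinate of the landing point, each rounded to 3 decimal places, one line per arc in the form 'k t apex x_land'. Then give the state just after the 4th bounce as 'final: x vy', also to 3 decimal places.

Arc 1: start y=7.070, vy=17.230 → t=3.887, apex=22.217, x_land=32.499, impact vy=-20.867
  bounce: vy ← 0.64·20.867 = 13.355
Arc 2: start y=0.000, vy=13.355 → t=2.726, apex=9.100, x_land=55.285, impact vy=-13.355
  bounce: vy ← 0.64·13.355 = 8.547
Arc 3: start y=0.000, vy=8.547 → t=1.744, apex=3.727, x_land=69.867, impact vy=-8.547
  bounce: vy ← 0.64·8.547 = 5.470
Arc 4: start y=0.000, vy=5.470 → t=1.116, apex=1.527, x_land=79.200, impact vy=-5.470
  bounce: vy ← 0.64·5.470 = 3.501

1 3.887 22.217 32.499
2 2.726 9.100 55.285
3 1.744 3.727 69.867
4 1.116 1.527 79.200
final: 79.200 3.501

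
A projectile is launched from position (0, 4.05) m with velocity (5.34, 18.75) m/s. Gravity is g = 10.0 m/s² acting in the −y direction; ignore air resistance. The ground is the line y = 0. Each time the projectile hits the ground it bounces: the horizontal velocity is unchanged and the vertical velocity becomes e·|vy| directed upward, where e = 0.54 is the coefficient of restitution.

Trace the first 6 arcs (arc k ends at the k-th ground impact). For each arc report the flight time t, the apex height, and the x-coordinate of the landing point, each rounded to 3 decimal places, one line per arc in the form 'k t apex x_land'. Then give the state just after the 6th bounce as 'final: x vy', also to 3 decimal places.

Arc 1: start y=4.050, vy=18.750 → t=3.955, apex=21.628, x_land=21.119, impact vy=-20.798
  bounce: vy ← 0.54·20.798 = 11.231
Arc 2: start y=0.000, vy=11.231 → t=2.246, apex=6.307, x_land=33.113, impact vy=-11.231
  bounce: vy ← 0.54·11.231 = 6.065
Arc 3: start y=0.000, vy=6.065 → t=1.213, apex=1.839, x_land=39.591, impact vy=-6.065
  bounce: vy ← 0.54·6.065 = 3.275
Arc 4: start y=0.000, vy=3.275 → t=0.655, apex=0.536, x_land=43.088, impact vy=-3.275
  bounce: vy ← 0.54·3.275 = 1.768
Arc 5: start y=0.000, vy=1.768 → t=0.354, apex=0.156, x_land=44.977, impact vy=-1.768
  bounce: vy ← 0.54·1.768 = 0.955
Arc 6: start y=0.000, vy=0.955 → t=0.191, apex=0.046, x_land=45.997, impact vy=-0.955
  bounce: vy ← 0.54·0.955 = 0.516

1 3.955 21.628 21.119
2 2.246 6.307 33.113
3 1.213 1.839 39.591
4 0.655 0.536 43.088
5 0.354 0.156 44.977
6 0.191 0.046 45.997
final: 45.997 0.516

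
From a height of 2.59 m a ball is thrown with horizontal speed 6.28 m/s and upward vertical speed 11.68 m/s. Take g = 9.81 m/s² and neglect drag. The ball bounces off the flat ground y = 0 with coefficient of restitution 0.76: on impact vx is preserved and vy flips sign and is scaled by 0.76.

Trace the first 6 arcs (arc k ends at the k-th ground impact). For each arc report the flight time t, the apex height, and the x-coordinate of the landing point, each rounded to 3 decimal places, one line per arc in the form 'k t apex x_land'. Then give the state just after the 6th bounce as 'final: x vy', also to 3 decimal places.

1 2.585 9.543 16.237
2 2.120 5.512 29.551
3 1.611 3.184 39.671
4 1.225 1.839 47.361
5 0.931 1.062 53.206
6 0.707 0.614 57.648
final: 57.648 2.637

Arc 1: start y=2.590, vy=11.680 → t=2.585, apex=9.543, x_land=16.237, impact vy=-13.684
  bounce: vy ← 0.76·13.684 = 10.399
Arc 2: start y=0.000, vy=10.399 → t=2.120, apex=5.512, x_land=29.551, impact vy=-10.399
  bounce: vy ← 0.76·10.399 = 7.904
Arc 3: start y=0.000, vy=7.904 → t=1.611, apex=3.184, x_land=39.671, impact vy=-7.904
  bounce: vy ← 0.76·7.904 = 6.007
Arc 4: start y=0.000, vy=6.007 → t=1.225, apex=1.839, x_land=47.361, impact vy=-6.007
  bounce: vy ← 0.76·6.007 = 4.565
Arc 5: start y=0.000, vy=4.565 → t=0.931, apex=1.062, x_land=53.206, impact vy=-4.565
  bounce: vy ← 0.76·4.565 = 3.469
Arc 6: start y=0.000, vy=3.469 → t=0.707, apex=0.614, x_land=57.648, impact vy=-3.469
  bounce: vy ← 0.76·3.469 = 2.637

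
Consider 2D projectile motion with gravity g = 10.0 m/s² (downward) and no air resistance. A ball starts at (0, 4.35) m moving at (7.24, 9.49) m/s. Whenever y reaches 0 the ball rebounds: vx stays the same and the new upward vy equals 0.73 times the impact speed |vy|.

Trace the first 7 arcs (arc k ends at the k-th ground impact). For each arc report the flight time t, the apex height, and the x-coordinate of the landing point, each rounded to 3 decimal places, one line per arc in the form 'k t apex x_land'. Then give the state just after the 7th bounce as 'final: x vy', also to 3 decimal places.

1 2.280 8.853 16.505
2 1.943 4.718 30.570
3 1.418 2.514 40.838
4 1.035 1.340 48.333
5 0.756 0.714 53.805
6 0.552 0.380 57.799
7 0.403 0.203 60.715
final: 60.715 1.470

Arc 1: start y=4.350, vy=9.490 → t=2.280, apex=8.853, x_land=16.505, impact vy=-13.306
  bounce: vy ← 0.73·13.306 = 9.714
Arc 2: start y=0.000, vy=9.714 → t=1.943, apex=4.718, x_land=30.570, impact vy=-9.714
  bounce: vy ← 0.73·9.714 = 7.091
Arc 3: start y=0.000, vy=7.091 → t=1.418, apex=2.514, x_land=40.838, impact vy=-7.091
  bounce: vy ← 0.73·7.091 = 5.176
Arc 4: start y=0.000, vy=5.176 → t=1.035, apex=1.340, x_land=48.333, impact vy=-5.176
  bounce: vy ← 0.73·5.176 = 3.779
Arc 5: start y=0.000, vy=3.779 → t=0.756, apex=0.714, x_land=53.805, impact vy=-3.779
  bounce: vy ← 0.73·3.779 = 2.759
Arc 6: start y=0.000, vy=2.759 → t=0.552, apex=0.380, x_land=57.799, impact vy=-2.759
  bounce: vy ← 0.73·2.759 = 2.014
Arc 7: start y=0.000, vy=2.014 → t=0.403, apex=0.203, x_land=60.715, impact vy=-2.014
  bounce: vy ← 0.73·2.014 = 1.470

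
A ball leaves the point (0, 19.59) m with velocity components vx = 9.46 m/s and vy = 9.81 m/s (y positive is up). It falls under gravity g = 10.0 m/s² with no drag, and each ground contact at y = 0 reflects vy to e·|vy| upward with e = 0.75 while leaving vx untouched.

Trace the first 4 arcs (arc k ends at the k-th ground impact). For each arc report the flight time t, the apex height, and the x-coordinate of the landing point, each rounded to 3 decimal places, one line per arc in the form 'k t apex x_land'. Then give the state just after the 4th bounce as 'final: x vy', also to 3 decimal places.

1 3.190 24.402 30.179
2 3.314 13.726 61.527
3 2.485 7.721 85.038
4 1.864 4.343 102.671
final: 102.671 6.990

Arc 1: start y=19.590, vy=9.810 → t=3.190, apex=24.402, x_land=30.179, impact vy=-22.092
  bounce: vy ← 0.75·22.092 = 16.569
Arc 2: start y=0.000, vy=16.569 → t=3.314, apex=13.726, x_land=61.527, impact vy=-16.569
  bounce: vy ← 0.75·16.569 = 12.426
Arc 3: start y=0.000, vy=12.426 → t=2.485, apex=7.721, x_land=85.038, impact vy=-12.426
  bounce: vy ← 0.75·12.426 = 9.320
Arc 4: start y=0.000, vy=9.320 → t=1.864, apex=4.343, x_land=102.671, impact vy=-9.320
  bounce: vy ← 0.75·9.320 = 6.990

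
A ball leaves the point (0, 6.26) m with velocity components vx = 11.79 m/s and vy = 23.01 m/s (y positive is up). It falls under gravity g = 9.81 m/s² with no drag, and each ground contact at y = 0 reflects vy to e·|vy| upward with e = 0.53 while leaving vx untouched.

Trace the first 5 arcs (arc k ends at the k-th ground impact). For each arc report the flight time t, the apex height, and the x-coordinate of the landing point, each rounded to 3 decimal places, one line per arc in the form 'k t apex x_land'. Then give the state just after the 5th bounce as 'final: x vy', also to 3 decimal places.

1 4.949 33.246 58.349
2 2.760 9.339 90.885
3 1.463 2.623 108.129
4 0.775 0.737 117.269
5 0.411 0.207 122.113
final: 122.113 1.068

Arc 1: start y=6.260, vy=23.010 → t=4.949, apex=33.246, x_land=58.349, impact vy=-25.540
  bounce: vy ← 0.53·25.540 = 13.536
Arc 2: start y=0.000, vy=13.536 → t=2.760, apex=9.339, x_land=90.885, impact vy=-13.536
  bounce: vy ← 0.53·13.536 = 7.174
Arc 3: start y=0.000, vy=7.174 → t=1.463, apex=2.623, x_land=108.129, impact vy=-7.174
  bounce: vy ← 0.53·7.174 = 3.802
Arc 4: start y=0.000, vy=3.802 → t=0.775, apex=0.737, x_land=117.269, impact vy=-3.802
  bounce: vy ← 0.53·3.802 = 2.015
Arc 5: start y=0.000, vy=2.015 → t=0.411, apex=0.207, x_land=122.113, impact vy=-2.015
  bounce: vy ← 0.53·2.015 = 1.068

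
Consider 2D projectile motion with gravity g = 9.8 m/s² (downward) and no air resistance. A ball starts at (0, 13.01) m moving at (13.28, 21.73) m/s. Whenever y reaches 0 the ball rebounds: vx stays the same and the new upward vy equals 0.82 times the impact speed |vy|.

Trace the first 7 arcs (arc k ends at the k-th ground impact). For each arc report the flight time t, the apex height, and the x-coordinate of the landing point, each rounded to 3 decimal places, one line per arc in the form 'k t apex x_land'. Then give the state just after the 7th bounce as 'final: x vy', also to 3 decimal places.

Arc 1: start y=13.010, vy=21.730 → t=4.969, apex=37.101, x_land=65.989, impact vy=-26.966
  bounce: vy ← 0.82·26.966 = 22.112
Arc 2: start y=0.000, vy=22.112 → t=4.513, apex=24.947, x_land=125.918, impact vy=-22.112
  bounce: vy ← 0.82·22.112 = 18.132
Arc 3: start y=0.000, vy=18.132 → t=3.700, apex=16.774, x_land=175.060, impact vy=-18.132
  bounce: vy ← 0.82·18.132 = 14.868
Arc 4: start y=0.000, vy=14.868 → t=3.034, apex=11.279, x_land=215.357, impact vy=-14.868
  bounce: vy ← 0.82·14.868 = 12.192
Arc 5: start y=0.000, vy=12.192 → t=2.488, apex=7.584, x_land=248.400, impact vy=-12.192
  bounce: vy ← 0.82·12.192 = 9.998
Arc 6: start y=0.000, vy=9.998 → t=2.040, apex=5.100, x_land=275.495, impact vy=-9.998
  bounce: vy ← 0.82·9.998 = 8.198
Arc 7: start y=0.000, vy=8.198 → t=1.673, apex=3.429, x_land=297.713, impact vy=-8.198
  bounce: vy ← 0.82·8.198 = 6.722

1 4.969 37.101 65.989
2 4.513 24.947 125.918
3 3.700 16.774 175.060
4 3.034 11.279 215.357
5 2.488 7.584 248.400
6 2.040 5.100 275.495
7 1.673 3.429 297.713
final: 297.713 6.722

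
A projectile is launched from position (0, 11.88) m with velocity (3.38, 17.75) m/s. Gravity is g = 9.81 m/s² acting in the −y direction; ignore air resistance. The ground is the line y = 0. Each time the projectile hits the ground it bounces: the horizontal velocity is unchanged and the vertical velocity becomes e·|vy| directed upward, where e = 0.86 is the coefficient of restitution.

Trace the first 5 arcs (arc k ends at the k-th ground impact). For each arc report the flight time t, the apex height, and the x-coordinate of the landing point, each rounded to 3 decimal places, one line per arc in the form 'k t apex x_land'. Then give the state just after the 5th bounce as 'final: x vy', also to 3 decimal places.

Arc 1: start y=11.880, vy=17.750 → t=4.196, apex=27.938, x_land=14.182, impact vy=-23.413
  bounce: vy ← 0.86·23.413 = 20.135
Arc 2: start y=0.000, vy=20.135 → t=4.105, apex=20.663, x_land=28.057, impact vy=-20.135
  bounce: vy ← 0.86·20.135 = 17.316
Arc 3: start y=0.000, vy=17.316 → t=3.530, apex=15.282, x_land=39.989, impact vy=-17.316
  bounce: vy ← 0.86·17.316 = 14.892
Arc 4: start y=0.000, vy=14.892 → t=3.036, apex=11.303, x_land=50.251, impact vy=-14.892
  bounce: vy ← 0.86·14.892 = 12.807
Arc 5: start y=0.000, vy=12.807 → t=2.611, apex=8.360, x_land=59.076, impact vy=-12.807
  bounce: vy ← 0.86·12.807 = 11.014

1 4.196 27.938 14.182
2 4.105 20.663 28.057
3 3.530 15.282 39.989
4 3.036 11.303 50.251
5 2.611 8.360 59.076
final: 59.076 11.014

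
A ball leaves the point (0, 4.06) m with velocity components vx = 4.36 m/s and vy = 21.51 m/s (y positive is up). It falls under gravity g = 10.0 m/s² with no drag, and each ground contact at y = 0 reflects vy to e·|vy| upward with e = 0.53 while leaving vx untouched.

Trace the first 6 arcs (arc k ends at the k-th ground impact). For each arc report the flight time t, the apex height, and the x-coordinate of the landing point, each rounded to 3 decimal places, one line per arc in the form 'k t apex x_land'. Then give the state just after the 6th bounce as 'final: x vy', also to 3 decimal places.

Arc 1: start y=4.060, vy=21.510 → t=4.483, apex=27.194, x_land=19.546, impact vy=-23.321
  bounce: vy ← 0.53·23.321 = 12.360
Arc 2: start y=0.000, vy=12.360 → t=2.472, apex=7.639, x_land=30.325, impact vy=-12.360
  bounce: vy ← 0.53·12.360 = 6.551
Arc 3: start y=0.000, vy=6.551 → t=1.310, apex=2.146, x_land=36.037, impact vy=-6.551
  bounce: vy ← 0.53·6.551 = 3.472
Arc 4: start y=0.000, vy=3.472 → t=0.694, apex=0.603, x_land=39.065, impact vy=-3.472
  bounce: vy ← 0.53·3.472 = 1.840
Arc 5: start y=0.000, vy=1.840 → t=0.368, apex=0.169, x_land=40.669, impact vy=-1.840
  bounce: vy ← 0.53·1.840 = 0.975
Arc 6: start y=0.000, vy=0.975 → t=0.195, apex=0.048, x_land=41.520, impact vy=-0.975
  bounce: vy ← 0.53·0.975 = 0.517

1 4.483 27.194 19.546
2 2.472 7.639 30.325
3 1.310 2.146 36.037
4 0.694 0.603 39.065
5 0.368 0.169 40.669
6 0.195 0.048 41.520
final: 41.520 0.517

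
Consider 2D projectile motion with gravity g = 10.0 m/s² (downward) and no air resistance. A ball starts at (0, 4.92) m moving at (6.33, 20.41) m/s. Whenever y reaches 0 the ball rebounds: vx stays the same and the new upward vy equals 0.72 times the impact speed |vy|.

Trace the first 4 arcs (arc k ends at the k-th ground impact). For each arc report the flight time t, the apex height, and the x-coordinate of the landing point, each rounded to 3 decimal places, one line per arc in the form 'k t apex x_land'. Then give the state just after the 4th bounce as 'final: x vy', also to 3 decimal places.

Arc 1: start y=4.920, vy=20.410 → t=4.310, apex=25.748, x_land=27.284, impact vy=-22.693
  bounce: vy ← 0.72·22.693 = 16.339
Arc 2: start y=0.000, vy=16.339 → t=3.268, apex=13.348, x_land=47.969, impact vy=-16.339
  bounce: vy ← 0.72·16.339 = 11.764
Arc 3: start y=0.000, vy=11.764 → t=2.353, apex=6.920, x_land=62.862, impact vy=-11.764
  bounce: vy ← 0.72·11.764 = 8.470
Arc 4: start y=0.000, vy=8.470 → t=1.694, apex=3.587, x_land=73.586, impact vy=-8.470
  bounce: vy ← 0.72·8.470 = 6.098

1 4.310 25.748 27.284
2 3.268 13.348 47.969
3 2.353 6.920 62.862
4 1.694 3.587 73.586
final: 73.586 6.098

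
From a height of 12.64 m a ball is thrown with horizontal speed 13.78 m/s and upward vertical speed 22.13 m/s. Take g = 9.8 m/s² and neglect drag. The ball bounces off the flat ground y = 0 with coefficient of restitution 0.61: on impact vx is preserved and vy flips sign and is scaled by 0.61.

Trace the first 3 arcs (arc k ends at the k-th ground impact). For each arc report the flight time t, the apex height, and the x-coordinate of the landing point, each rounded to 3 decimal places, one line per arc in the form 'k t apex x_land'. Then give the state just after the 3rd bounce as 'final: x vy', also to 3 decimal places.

Arc 1: start y=12.640, vy=22.130 → t=5.029, apex=37.627, x_land=69.303, impact vy=-27.157
  bounce: vy ← 0.61·27.157 = 16.566
Arc 2: start y=0.000, vy=16.566 → t=3.381, apex=14.001, x_land=115.889, impact vy=-16.566
  bounce: vy ← 0.61·16.566 = 10.105
Arc 3: start y=0.000, vy=10.105 → t=2.062, apex=5.210, x_land=144.307, impact vy=-10.105
  bounce: vy ← 0.61·10.105 = 6.164

1 5.029 37.627 69.303
2 3.381 14.001 115.889
3 2.062 5.210 144.307
final: 144.307 6.164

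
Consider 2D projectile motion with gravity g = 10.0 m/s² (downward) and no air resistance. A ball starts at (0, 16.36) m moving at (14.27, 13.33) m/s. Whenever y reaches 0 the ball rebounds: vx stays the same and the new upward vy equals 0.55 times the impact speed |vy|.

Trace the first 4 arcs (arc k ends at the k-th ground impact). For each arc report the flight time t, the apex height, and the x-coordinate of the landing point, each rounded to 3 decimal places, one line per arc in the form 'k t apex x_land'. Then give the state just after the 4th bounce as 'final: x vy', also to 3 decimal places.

Arc 1: start y=16.360, vy=13.330 → t=3.580, apex=25.244, x_land=51.086, impact vy=-22.470
  bounce: vy ← 0.55·22.470 = 12.358
Arc 2: start y=0.000, vy=12.358 → t=2.472, apex=7.636, x_land=86.357, impact vy=-12.358
  bounce: vy ← 0.55·12.358 = 6.797
Arc 3: start y=0.000, vy=6.797 → t=1.359, apex=2.310, x_land=105.756, impact vy=-6.797
  bounce: vy ← 0.55·6.797 = 3.738
Arc 4: start y=0.000, vy=3.738 → t=0.748, apex=0.699, x_land=116.425, impact vy=-3.738
  bounce: vy ← 0.55·3.738 = 2.056

1 3.580 25.244 51.086
2 2.472 7.636 86.357
3 1.359 2.310 105.756
4 0.748 0.699 116.425
final: 116.425 2.056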